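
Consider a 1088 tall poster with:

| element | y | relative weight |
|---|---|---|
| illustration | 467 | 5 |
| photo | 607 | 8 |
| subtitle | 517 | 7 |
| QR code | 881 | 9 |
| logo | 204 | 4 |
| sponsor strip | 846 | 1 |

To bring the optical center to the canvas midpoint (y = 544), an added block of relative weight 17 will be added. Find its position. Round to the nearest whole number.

With the added block, Σw becomes 5 + 8 + 7 + 9 + 4 + 1 + 17 = 51.
y: need Σw·y = 51·544 = 27744. Existing = 5·467 + 8·607 + 7·517 + 9·881 + 4·204 + 1·846 = 20401. Remainder 7343 / 17 ≈ 431.94.

y ≈ 432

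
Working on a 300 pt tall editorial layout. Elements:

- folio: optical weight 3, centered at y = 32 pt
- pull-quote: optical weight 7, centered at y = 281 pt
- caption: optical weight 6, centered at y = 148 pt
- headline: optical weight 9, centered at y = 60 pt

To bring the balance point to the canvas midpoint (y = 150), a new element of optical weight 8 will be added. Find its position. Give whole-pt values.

With the new element, Σw becomes 3 + 7 + 6 + 9 + 8 = 33.
Along y: (3491 + 8·y) / 33 = 150 (existing moment 3·32 + 7·281 + 6·148 + 9·60 = 3491) ⇒ y = (4950 − 3491) / 8 ≈ 182.38.

y ≈ 182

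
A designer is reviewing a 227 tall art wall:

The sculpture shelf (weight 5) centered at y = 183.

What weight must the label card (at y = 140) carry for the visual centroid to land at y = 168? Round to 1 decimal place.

w ≈ 2.7

The single fixed element contributes weight 5, moment 5·183 = 915.
Balance at y = 168 requires (915 + w·140) / (5 + w) = 168.
So w = (168·5 − 915)/(140 − 168) = -75/-28 ≈ 2.68.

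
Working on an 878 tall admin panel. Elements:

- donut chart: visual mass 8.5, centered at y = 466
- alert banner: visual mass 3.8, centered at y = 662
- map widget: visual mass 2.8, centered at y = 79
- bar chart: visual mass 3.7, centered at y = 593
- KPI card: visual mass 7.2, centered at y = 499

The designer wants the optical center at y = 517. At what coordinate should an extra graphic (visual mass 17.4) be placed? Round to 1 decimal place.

After adding the extra graphic, total weight = 8.5 + 3.8 + 2.8 + 3.7 + 7.2 + 17.4 = 43.4.
Along y: (12484.7 + 17.4·y) / 43.4 = 517 (existing moment 8.5·466 + 3.8·662 + 2.8·79 + 3.7·593 + 7.2·499 = 12484.7) ⇒ y = (22437.8 − 12484.7) / 17.4 ≈ 572.02.

y ≈ 572.0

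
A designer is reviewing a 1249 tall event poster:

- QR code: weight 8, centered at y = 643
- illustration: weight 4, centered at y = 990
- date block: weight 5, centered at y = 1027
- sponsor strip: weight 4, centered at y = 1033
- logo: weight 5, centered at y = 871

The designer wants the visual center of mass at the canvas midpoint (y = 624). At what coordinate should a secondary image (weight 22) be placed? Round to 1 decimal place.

y ≈ 328.5

After adding the secondary image, total weight = 8 + 4 + 5 + 4 + 5 + 22 = 48.
Along y: (22726 + 22·y) / 48 = 624 (existing moment 8·643 + 4·990 + 5·1027 + 4·1033 + 5·871 = 22726) ⇒ y = (29952 − 22726) / 22 ≈ 328.45.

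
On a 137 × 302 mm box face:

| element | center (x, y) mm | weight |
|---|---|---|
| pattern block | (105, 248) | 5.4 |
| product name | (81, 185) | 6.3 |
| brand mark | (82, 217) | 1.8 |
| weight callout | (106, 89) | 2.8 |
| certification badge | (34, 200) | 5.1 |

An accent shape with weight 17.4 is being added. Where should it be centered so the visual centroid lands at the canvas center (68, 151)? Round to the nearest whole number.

With the accent shape, Σw becomes 5.4 + 6.3 + 1.8 + 2.8 + 5.1 + 17.4 = 38.8.
Along x: (1695.1 + 17.4·x) / 38.8 = 68 (existing moment 5.4·105 + 6.3·81 + 1.8·82 + 2.8·106 + 5.1·34 = 1695.1) ⇒ x = (2638.4 − 1695.1) / 17.4 ≈ 54.21.
Along y: (4164.5 + 17.4·y) / 38.8 = 151 (existing moment 5.4·248 + 6.3·185 + 1.8·217 + 2.8·89 + 5.1·200 = 4164.5) ⇒ y = (5858.8 − 4164.5) / 17.4 ≈ 97.37.

(54, 97)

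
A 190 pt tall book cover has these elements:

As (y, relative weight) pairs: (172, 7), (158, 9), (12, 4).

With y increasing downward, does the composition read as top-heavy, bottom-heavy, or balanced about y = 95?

bottom-heavy

Σw = 7 + 9 + 4 = 20.
y-moment: 7·172 + 9·158 + 4·12 = 2674; centroid 2674/20 ≈ 133.70.
Since 133.7 is below (larger y than) 95, the composition reads bottom-heavy.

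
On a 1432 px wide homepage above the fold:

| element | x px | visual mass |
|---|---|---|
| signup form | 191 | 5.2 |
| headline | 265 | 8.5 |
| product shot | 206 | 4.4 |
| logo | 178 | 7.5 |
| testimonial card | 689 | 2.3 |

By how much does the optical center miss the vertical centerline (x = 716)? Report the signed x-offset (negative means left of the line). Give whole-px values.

Weights sum to 5.2 + 8.5 + 4.4 + 7.5 + 2.3 = 27.9.
Σw·x = 5.2·191 + 8.5·265 + 4.4·206 + 7.5·178 + 2.3·689 = 7071.8, so x̄ = 7071.8/27.9 ≈ 253.47.
Offset from x = 716: 253.47 − 716 ≈ -462.53.

≈ -463 px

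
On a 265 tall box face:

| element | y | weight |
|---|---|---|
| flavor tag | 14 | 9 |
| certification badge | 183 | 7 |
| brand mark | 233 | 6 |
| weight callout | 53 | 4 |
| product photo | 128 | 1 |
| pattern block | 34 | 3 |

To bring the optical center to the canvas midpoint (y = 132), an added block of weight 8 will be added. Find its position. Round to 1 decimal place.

y ≈ 221.1

With the added block, Σw becomes 9 + 7 + 6 + 4 + 1 + 3 + 8 = 38.
Along y: (3247 + 8·y) / 38 = 132 (existing moment 9·14 + 7·183 + 6·233 + 4·53 + 1·128 + 3·34 = 3247) ⇒ y = (5016 − 3247) / 8 ≈ 221.12.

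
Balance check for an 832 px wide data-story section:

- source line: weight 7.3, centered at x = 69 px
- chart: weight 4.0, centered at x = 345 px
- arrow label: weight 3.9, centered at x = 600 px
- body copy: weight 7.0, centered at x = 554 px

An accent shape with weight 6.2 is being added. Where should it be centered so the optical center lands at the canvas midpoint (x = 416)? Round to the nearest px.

After adding the accent shape, total weight = 7.3 + 4.0 + 3.9 + 7.0 + 6.2 = 28.4.
Along x: (8101.7 + 6.2·x) / 28.4 = 416 (existing moment 7.3·69 + 4.0·345 + 3.9·600 + 7.0·554 = 8101.7) ⇒ x = (11814.4 − 8101.7) / 6.2 ≈ 598.82.

x ≈ 599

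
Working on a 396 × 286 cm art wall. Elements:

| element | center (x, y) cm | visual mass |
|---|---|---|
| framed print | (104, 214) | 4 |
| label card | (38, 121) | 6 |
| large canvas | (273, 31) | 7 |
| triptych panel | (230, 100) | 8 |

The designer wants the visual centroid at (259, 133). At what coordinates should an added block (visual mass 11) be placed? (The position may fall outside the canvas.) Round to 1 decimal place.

(448.1, 199.0)

After adding the added block, total weight = 4 + 6 + 7 + 8 + 11 = 36.
Along x: (4395 + 11·x) / 36 = 259 (existing moment 4·104 + 6·38 + 7·273 + 8·230 = 4395) ⇒ x = (9324 − 4395) / 11 ≈ 448.09.
Along y: (2599 + 11·y) / 36 = 133 (existing moment 4·214 + 6·121 + 7·31 + 8·100 = 2599) ⇒ y = (4788 − 2599) / 11 ≈ 199.00.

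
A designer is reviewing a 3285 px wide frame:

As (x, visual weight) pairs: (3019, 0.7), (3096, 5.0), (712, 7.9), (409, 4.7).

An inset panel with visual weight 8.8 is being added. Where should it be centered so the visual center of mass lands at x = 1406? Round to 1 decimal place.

x ≈ 1473.0

After adding the inset panel, total weight = 0.7 + 5.0 + 7.9 + 4.7 + 8.8 = 27.1.
x: target moment 27.1×1406 = 38102.6; current 0.7·3019 + 5.0·3096 + 7.9·712 + 4.7·409 = 25140.4; the inset panel supplies 12962.2, so x = 12962.2/8.8 ≈ 1472.98.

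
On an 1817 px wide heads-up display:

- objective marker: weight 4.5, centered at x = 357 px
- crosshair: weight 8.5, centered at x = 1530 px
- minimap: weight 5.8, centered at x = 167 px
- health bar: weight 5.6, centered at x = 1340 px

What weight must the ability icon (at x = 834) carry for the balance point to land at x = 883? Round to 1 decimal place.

w ≈ 31.4

Existing Σw = 24.4 (4.5 + 8.5 + 5.8 + 5.6); existing moment 4.5·357 + 8.5·1530 + 5.8·167 + 5.6·1340 = 23084.1.
Set Σw·x/Σw = 883: (23084.1 + 834w) = 883·(24.4 + w).
So w = (883·24.4 − 23084.1)/(834 − 883) = -1538.9/-49 ≈ 31.41.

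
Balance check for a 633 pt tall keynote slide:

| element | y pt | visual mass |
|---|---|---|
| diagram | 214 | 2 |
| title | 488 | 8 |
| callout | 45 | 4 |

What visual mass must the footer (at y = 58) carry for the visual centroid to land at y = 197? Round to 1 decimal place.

w ≈ 12.6

Existing Σw = 14 (2 + 8 + 4); existing moment 2·214 + 8·488 + 4·45 = 4512.
Balance at y = 197 requires (4512 + w·58) / (14 + w) = 197.
So w = (197·14 − 4512)/(58 − 197) = -1754/-139 ≈ 12.62.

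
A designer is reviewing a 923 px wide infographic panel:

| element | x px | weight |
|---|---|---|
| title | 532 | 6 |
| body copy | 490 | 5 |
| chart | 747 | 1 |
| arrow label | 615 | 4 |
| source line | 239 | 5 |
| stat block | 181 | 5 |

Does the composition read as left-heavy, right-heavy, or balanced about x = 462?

left-heavy

Total weight = 6 + 5 + 1 + 4 + 5 + 5 = 26.
Σw·x = 6·532 + 5·490 + 1·747 + 4·615 + 5·239 + 5·181 = 10949, so x̄ = 10949/26 ≈ 421.12.
421.1 lies left of the midline 462, so the layout is left-heavy.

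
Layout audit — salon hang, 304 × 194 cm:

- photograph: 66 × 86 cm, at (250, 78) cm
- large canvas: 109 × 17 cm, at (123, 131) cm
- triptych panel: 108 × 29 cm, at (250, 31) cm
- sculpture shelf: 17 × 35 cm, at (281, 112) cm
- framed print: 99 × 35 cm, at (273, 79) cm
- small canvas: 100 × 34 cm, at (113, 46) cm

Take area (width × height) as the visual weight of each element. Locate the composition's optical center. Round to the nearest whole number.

(217, 71)

Taking area as weight: photograph 66·86 = 5676, large canvas 109·17 = 1853, triptych panel 108·29 = 3132, sculpture shelf 17·35 = 595, framed print 99·35 = 3465, small canvas 100·34 = 3400. Sum 18121.
x: moment 3927259 / weight 18121 ≈ 216.72
Σw·y = 1279338; ȳ = 1279338/18121 ≈ 70.60.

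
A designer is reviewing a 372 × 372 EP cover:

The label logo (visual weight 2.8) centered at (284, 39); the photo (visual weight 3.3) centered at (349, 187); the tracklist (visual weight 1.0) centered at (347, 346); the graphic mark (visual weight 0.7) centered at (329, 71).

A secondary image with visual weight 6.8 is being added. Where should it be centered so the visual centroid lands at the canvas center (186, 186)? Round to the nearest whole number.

(28, 234)

New total weight: (2.8 + 3.3 + 1.0 + 0.7) + 6.8 = 14.6.
x: need Σw·x = 14.6·186 = 2715.6. Existing = 2.8·284 + 3.3·349 + 1.0·347 + 0.7·329 = 2524.2. Remainder 191.4 / 6.8 ≈ 28.15.
y: need Σw·y = 14.6·186 = 2715.6. Existing = 2.8·39 + 3.3·187 + 1.0·346 + 0.7·71 = 1122.0. Remainder 1593.6 / 6.8 ≈ 234.35.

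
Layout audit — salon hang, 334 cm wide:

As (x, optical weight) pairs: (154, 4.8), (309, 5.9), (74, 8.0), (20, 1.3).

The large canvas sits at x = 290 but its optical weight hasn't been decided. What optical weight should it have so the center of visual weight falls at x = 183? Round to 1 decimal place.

Known weights sum to 4.8 + 5.9 + 8.0 + 1.3 = 20.0; their moment is 4.8·154 + 5.9·309 + 8.0·74 + 1.3·20 = 3180.3.
For the centroid to hit 183: (3180.3 + w·290) / (20.0 + w) = 183.
Rearranging, w·(290 − 183) = 183·20.0 − 3180.3 = 479.7, so w ≈ 479.7/107 = 4.48.

w ≈ 4.5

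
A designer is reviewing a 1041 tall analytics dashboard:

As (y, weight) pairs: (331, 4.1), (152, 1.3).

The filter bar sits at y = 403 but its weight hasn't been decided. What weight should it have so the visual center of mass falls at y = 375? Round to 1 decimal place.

w ≈ 16.8

Fixed elements: Σw = 4.1 + 1.3 = 5.4, Σw·y = 4.1·331 + 1.3·152 = 1554.7.
Balance at y = 375 requires (1554.7 + w·403) / (5.4 + w) = 375.
Solving: w = (375·5.4 − 1554.7) / (403 − 375) = 470.3 / 28 ≈ 16.80.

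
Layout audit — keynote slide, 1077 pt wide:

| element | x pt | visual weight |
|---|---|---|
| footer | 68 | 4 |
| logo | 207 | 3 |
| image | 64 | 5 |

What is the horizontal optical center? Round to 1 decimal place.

Total weight = 4 + 3 + 5 = 12.
Σw·x = 4·68 + 3·207 + 5·64 = 1213, so x̄ = 1213/12 ≈ 101.08.

x ≈ 101.1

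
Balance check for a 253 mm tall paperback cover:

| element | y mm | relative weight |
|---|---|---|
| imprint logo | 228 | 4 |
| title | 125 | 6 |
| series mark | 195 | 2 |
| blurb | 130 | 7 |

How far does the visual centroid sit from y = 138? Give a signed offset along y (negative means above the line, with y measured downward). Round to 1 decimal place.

≈ 17.9 mm

Σw = 4 + 6 + 2 + 7 = 19.
y-moment: 4·228 + 6·125 + 2·195 + 7·130 = 2962; centroid 2962/19 ≈ 155.89.
Offset from y = 138: 155.89 − 138 ≈ 17.89.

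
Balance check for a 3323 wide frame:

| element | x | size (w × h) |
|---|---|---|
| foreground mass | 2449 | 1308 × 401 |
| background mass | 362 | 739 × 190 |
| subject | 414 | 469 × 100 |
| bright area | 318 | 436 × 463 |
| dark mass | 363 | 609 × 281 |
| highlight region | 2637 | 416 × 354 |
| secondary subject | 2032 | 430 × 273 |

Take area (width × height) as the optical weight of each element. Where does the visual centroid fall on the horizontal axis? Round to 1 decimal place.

x ≈ 1562.1

Taking area as weight: foreground mass 1308·401 = 524508, background mass 739·190 = 140410, subject 469·100 = 46900, bright area 436·463 = 201868, dark mass 609·281 = 171129, highlight region 416·354 = 147264, secondary subject 430·273 = 117390. Sum 1349469.
Σw·x = 2107950611; x̄ = 2107950611/1349469 ≈ 1562.06.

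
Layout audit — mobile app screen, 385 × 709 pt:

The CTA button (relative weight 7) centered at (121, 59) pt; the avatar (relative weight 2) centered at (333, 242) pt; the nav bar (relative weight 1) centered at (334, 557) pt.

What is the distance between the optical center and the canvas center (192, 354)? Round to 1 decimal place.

≈ 208.7 pt

Weights sum to 7 + 2 + 1 = 10.
x: (7·121 + 2·333 + 1·334) / 10 = 1847 / 10 ≈ 184.70
y: (7·59 + 2·242 + 1·557) / 10 = 1454 / 10 ≈ 145.40
Offset from (192, 354): Δx ≈ -7.30, Δy ≈ -208.60; distance = √(Δx² + Δy²) ≈ 208.73.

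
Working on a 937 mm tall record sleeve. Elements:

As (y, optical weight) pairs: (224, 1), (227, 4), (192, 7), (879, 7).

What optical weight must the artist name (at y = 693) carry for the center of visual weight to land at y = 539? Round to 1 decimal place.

Fixed elements: Σw = 1 + 4 + 7 + 7 = 19, Σw·y = 1·224 + 4·227 + 7·192 + 7·879 = 8629.
For the centroid to hit 539: (8629 + w·693) / (19 + w) = 539.
Solving: w = (539·19 − 8629) / (693 − 539) = 1612 / 154 ≈ 10.47.

w ≈ 10.5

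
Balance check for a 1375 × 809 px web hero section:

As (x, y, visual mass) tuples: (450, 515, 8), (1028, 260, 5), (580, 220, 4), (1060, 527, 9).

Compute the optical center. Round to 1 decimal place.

Total weight = 8 + 5 + 4 + 9 = 26.
x-moment: 8·450 + 5·1028 + 4·580 + 9·1060 = 20600; centroid 20600/26 ≈ 792.31.
y-moment: 8·515 + 5·260 + 4·220 + 9·527 = 11043; centroid 11043/26 ≈ 424.73.

(792.3, 424.7)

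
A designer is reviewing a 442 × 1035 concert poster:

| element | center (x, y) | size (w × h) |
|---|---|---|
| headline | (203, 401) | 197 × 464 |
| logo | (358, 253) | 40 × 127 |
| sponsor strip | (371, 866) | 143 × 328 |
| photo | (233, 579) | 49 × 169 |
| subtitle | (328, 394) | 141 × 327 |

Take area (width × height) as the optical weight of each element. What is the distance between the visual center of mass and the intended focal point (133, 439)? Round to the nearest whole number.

Taking area as weight: headline 197·464 = 91408, logo 40·127 = 5080, sponsor strip 143·328 = 46904, photo 49·169 = 8281, subtitle 141·327 = 46107. Sum 197780.
x: (91408·203 + 5080·358 + 46904·371 + 8281·233 + 46107·328) / 197780 = 54828417 / 197780 ≈ 277.22
y: (91408·401 + 5080·253 + 46904·866 + 8281·579 + 46107·394) / 197780 = 101519569 / 197780 ≈ 513.30
Relative to (133, 439): Δ = (144.22, 74.30); |Δ| = √(144.22² + 74.30²) ≈ 162.23.

≈ 162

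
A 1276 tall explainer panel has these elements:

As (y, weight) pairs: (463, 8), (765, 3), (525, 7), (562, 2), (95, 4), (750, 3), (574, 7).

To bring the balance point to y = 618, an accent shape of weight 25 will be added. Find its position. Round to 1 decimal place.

With the accent shape, Σw becomes 8 + 3 + 7 + 2 + 4 + 3 + 7 + 25 = 59.
Along y: (17446 + 25·y) / 59 = 618 (existing moment 8·463 + 3·765 + 7·525 + 2·562 + 4·95 + 3·750 + 7·574 = 17446) ⇒ y = (36462 − 17446) / 25 ≈ 760.64.

y ≈ 760.6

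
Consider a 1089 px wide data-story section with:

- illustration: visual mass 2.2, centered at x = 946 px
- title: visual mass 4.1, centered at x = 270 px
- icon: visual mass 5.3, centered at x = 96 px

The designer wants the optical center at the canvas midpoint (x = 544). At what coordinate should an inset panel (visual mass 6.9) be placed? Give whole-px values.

x ≈ 923

New total weight: (2.2 + 4.1 + 5.3) + 6.9 = 18.5.
x: target moment 18.5×544 = 10064.0; current 2.2·946 + 4.1·270 + 5.3·96 = 3697.0; the inset panel supplies 6367.0, so x = 6367.0/6.9 ≈ 922.75.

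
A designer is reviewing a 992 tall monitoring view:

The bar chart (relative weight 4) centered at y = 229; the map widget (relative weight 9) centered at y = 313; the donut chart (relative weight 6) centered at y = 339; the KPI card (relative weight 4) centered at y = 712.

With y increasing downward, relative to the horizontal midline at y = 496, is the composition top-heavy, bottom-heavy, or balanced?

Weights sum to 4 + 9 + 6 + 4 = 23.
y-moment: 4·229 + 9·313 + 6·339 + 4·712 = 8615; centroid 8615/23 ≈ 374.57.
374.6 vs midline 496 → top-heavy.

top-heavy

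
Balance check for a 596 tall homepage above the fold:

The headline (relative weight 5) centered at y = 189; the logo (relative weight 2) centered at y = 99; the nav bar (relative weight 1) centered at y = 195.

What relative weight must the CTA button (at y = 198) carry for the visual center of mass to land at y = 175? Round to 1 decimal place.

Known weights sum to 5 + 2 + 1 = 8; their moment is 5·189 + 2·99 + 1·195 = 1338.
For the centroid to hit 175: (1338 + w·198) / (8 + w) = 175.
So w = (175·8 − 1338)/(198 − 175) = 62/23 ≈ 2.70.

w ≈ 2.7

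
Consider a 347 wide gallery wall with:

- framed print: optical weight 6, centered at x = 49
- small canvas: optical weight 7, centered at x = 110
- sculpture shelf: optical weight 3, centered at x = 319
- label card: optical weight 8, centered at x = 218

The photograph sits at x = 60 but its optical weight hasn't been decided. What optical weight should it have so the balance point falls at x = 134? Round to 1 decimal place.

w ≈ 7.4

Existing Σw = 24 (6 + 7 + 3 + 8); existing moment 6·49 + 7·110 + 3·319 + 8·218 = 3765.
Balance at x = 134 requires (3765 + w·60) / (24 + w) = 134.
Solving: w = (134·24 − 3765) / (60 − 134) = -549 / -74 ≈ 7.42.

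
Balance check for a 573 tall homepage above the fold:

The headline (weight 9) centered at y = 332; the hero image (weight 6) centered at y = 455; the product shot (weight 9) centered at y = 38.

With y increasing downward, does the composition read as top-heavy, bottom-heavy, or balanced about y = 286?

Σw = 9 + 6 + 9 = 24.
y-moment: 9·332 + 6·455 + 9·38 = 6060; centroid 6060/24 ≈ 252.50.
252.5 vs midline 286 → top-heavy.

top-heavy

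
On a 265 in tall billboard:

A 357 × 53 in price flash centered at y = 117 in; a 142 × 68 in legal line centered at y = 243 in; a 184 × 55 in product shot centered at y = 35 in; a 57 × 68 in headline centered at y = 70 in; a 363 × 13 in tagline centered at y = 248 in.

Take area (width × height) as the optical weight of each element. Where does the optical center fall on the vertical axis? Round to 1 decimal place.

Areas: price flash 357·53 = 18921, legal line 142·68 = 9656, product shot 184·55 = 10120, headline 57·68 = 3876, tagline 363·13 = 4719. Total weight = 47292.
y: (18921·117 + 9656·243 + 10120·35 + 3876·70 + 4719·248) / 47292 = 6355997 / 47292 ≈ 134.40

y ≈ 134.4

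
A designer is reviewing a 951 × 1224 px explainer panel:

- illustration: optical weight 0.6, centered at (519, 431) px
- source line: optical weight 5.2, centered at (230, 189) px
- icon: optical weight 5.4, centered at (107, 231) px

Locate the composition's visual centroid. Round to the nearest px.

Total weight = 0.6 + 5.2 + 5.4 = 11.2.
Σw·x = 0.6·519 + 5.2·230 + 5.4·107 = 2085.2, so x̄ = 2085.2/11.2 ≈ 186.18.
Σw·y = 0.6·431 + 5.2·189 + 5.4·231 = 2488.8, so ȳ = 2488.8/11.2 ≈ 222.21.

(186, 222)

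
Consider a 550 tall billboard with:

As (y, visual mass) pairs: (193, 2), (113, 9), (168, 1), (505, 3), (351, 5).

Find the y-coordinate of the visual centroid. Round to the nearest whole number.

y ≈ 242

Weights sum to 2 + 9 + 1 + 3 + 5 = 20.
y: (2·193 + 9·113 + 1·168 + 3·505 + 5·351) / 20 = 4841 / 20 ≈ 242.05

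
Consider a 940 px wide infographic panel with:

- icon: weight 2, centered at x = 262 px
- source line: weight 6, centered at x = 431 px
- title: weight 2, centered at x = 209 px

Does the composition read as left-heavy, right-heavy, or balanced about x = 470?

left-heavy

Σw = 2 + 6 + 2 = 10.
x-moment: 2·262 + 6·431 + 2·209 = 3528; centroid 3528/10 ≈ 352.80.
352.8 vs midline 470 → left-heavy.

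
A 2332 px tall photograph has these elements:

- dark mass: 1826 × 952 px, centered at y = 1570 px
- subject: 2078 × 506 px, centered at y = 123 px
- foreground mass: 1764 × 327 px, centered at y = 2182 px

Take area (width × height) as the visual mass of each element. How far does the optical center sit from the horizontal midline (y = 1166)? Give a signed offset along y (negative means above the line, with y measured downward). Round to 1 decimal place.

≈ 56.9 px

Areas → weights: dark mass 1826·952 = 1738352, subject 2078·506 = 1051468, foreground mass 1764·327 = 576828; Σw = 3366648.
y: (1738352·1570 + 1051468·123 + 576828·2182) / 3366648 = 4117181900 / 3366648 ≈ 1222.93
Difference: 1222.93 − 1166 ≈ 56.93.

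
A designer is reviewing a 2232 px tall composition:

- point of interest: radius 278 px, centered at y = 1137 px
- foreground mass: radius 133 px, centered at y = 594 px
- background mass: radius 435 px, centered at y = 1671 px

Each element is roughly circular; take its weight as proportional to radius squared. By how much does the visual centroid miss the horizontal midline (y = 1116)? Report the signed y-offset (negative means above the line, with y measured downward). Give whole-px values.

r² weights: point of interest 278² = 77284, foreground mass 133² = 17689, background mass 435² = 189225. Total = 284198.
y-moment: 77284·1137 + 17689·594 + 189225·1671 = 414574149; centroid 414574149/284198 ≈ 1458.75.
Against y = 1116, that's 1458.75 − 1116 = 342.75.

≈ 343 px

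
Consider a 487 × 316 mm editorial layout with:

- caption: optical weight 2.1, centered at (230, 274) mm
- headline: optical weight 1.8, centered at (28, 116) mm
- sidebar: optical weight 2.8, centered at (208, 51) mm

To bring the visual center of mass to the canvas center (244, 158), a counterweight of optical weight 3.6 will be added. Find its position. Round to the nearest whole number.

With the counterweight, Σw becomes 2.1 + 1.8 + 2.8 + 3.6 = 10.3.
x: need Σw·x = 10.3·244 = 2513.2. Existing = 2.1·230 + 1.8·28 + 2.8·208 = 1115.8. Remainder 1397.4 / 3.6 ≈ 388.17.
y: need Σw·y = 10.3·158 = 1627.4. Existing = 2.1·274 + 1.8·116 + 2.8·51 = 927.0. Remainder 700.4 / 3.6 ≈ 194.56.

(388, 195)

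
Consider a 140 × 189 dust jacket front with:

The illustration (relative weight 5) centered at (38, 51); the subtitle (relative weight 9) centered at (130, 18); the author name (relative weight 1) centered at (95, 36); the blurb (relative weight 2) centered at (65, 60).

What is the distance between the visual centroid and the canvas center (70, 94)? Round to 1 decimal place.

≈ 64.6

Total weight = 5 + 9 + 1 + 2 = 17.
Σw·x = 5·38 + 9·130 + 1·95 + 2·65 = 1585, so x̄ = 1585/17 ≈ 93.24.
Σw·y = 5·51 + 9·18 + 1·36 + 2·60 = 573, so ȳ = 573/17 ≈ 33.71.
From (70, 94): dx = 23.24, dy = -60.29, so the distance is √(dx²+dy²) ≈ 64.62.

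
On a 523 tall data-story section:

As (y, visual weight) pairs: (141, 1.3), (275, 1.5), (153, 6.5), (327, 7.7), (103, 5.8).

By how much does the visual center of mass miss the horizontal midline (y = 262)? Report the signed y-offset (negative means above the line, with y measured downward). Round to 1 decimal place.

≈ -55.6

Total weight = 1.3 + 1.5 + 6.5 + 7.7 + 5.8 = 22.8.
y: (1.3·141 + 1.5·275 + 6.5·153 + 7.7·327 + 5.8·103) / 22.8 = 4705.6 / 22.8 ≈ 206.39
Difference: 206.39 − 262 ≈ -55.61.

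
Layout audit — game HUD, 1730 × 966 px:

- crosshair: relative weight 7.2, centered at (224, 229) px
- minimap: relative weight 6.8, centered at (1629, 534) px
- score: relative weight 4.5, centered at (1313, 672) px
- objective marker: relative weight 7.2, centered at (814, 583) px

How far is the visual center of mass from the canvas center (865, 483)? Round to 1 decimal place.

≈ 86.8 px

Σw = 7.2 + 6.8 + 4.5 + 7.2 = 25.7.
x-moment: 7.2·224 + 6.8·1629 + 4.5·1313 + 7.2·814 = 24459.3; centroid 24459.3/25.7 ≈ 951.72.
y-moment: 7.2·229 + 6.8·534 + 4.5·672 + 7.2·583 = 12501.6; centroid 12501.6/25.7 ≈ 486.44.
Offset from (865, 483): Δx ≈ 86.72, Δy ≈ 3.44; distance = √(Δx² + Δy²) ≈ 86.79.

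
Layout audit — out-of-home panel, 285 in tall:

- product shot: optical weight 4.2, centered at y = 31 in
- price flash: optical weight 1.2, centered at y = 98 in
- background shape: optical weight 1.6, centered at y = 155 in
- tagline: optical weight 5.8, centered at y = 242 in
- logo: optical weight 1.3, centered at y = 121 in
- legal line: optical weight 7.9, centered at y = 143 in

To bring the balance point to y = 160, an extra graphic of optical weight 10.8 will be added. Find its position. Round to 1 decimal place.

With the extra graphic, Σw becomes 4.2 + 1.2 + 1.6 + 5.8 + 1.3 + 7.9 + 10.8 = 32.8.
y: need Σw·y = 32.8·160 = 5248.0. Existing = 4.2·31 + 1.2·98 + 1.6·155 + 5.8·242 + 1.3·121 + 7.9·143 = 3186.4. Remainder 2061.6 / 10.8 ≈ 190.89.

y ≈ 190.9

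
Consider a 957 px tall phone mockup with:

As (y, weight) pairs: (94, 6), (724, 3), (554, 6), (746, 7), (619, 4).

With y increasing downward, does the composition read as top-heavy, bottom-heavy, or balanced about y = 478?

Weights sum to 6 + 3 + 6 + 7 + 4 = 26.
Σw·y = 6·94 + 3·724 + 6·554 + 7·746 + 4·619 = 13758, so ȳ = 13758/26 ≈ 529.15.
529.2 lies below (larger y than) the midline 478, so the layout is bottom-heavy.

bottom-heavy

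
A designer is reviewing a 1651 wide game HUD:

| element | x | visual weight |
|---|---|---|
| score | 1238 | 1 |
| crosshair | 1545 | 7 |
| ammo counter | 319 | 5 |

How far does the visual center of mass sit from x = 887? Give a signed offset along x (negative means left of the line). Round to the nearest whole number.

≈ 163

Total weight = 1 + 7 + 5 = 13.
Σw·x = 1·1238 + 7·1545 + 5·319 = 13648, so x̄ = 13648/13 ≈ 1049.85.
Offset from x = 887: 1049.85 − 887 ≈ 162.85.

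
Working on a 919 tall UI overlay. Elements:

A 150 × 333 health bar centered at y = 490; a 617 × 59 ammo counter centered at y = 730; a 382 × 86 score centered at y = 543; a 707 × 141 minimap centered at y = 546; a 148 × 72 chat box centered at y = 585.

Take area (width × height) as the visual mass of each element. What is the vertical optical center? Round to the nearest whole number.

Taking area as weight: health bar 150·333 = 49950, ammo counter 617·59 = 36403, score 382·86 = 32852, minimap 707·141 = 99687, chat box 148·72 = 10656. Sum 229548.
y-moment: 49950·490 + 36403·730 + 32852·543 + 99687·546 + 10656·585 = 129551188; centroid 129551188/229548 ≈ 564.38.

y ≈ 564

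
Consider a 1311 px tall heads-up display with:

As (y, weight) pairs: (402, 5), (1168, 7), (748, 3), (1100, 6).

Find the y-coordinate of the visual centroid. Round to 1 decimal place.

y ≈ 906.2

Σw = 5 + 7 + 3 + 6 = 21.
Σw·y = 5·402 + 7·1168 + 3·748 + 6·1100 = 19030, so ȳ = 19030/21 ≈ 906.19.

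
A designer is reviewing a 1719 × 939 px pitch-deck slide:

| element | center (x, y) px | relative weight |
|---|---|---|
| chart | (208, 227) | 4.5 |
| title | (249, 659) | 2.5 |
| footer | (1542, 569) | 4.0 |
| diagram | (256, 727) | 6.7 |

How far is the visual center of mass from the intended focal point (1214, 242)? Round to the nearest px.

≈ 749 px

Σw = 4.5 + 2.5 + 4.0 + 6.7 = 17.7.
x-moment: 4.5·208 + 2.5·249 + 4.0·1542 + 6.7·256 = 9441.7; centroid 9441.7/17.7 ≈ 533.43.
y-moment: 4.5·227 + 2.5·659 + 4.0·569 + 6.7·727 = 9815.9; centroid 9815.9/17.7 ≈ 554.57.
Relative to (1214, 242): Δ = (-680.57, 312.57); |Δ| = √(-680.57² + 312.57²) ≈ 748.92.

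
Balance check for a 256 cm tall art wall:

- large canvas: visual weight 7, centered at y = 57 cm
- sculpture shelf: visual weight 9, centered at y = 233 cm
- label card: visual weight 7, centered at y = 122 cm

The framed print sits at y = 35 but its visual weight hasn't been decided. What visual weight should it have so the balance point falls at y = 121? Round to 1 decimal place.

w ≈ 6.6

Known weights sum to 7 + 9 + 7 = 23; their moment is 7·57 + 9·233 + 7·122 = 3350.
Balance at y = 121 requires (3350 + w·35) / (23 + w) = 121.
Rearranging, w·(35 − 121) = 121·23 − 3350 = -567, so w ≈ -567/-86 = 6.59.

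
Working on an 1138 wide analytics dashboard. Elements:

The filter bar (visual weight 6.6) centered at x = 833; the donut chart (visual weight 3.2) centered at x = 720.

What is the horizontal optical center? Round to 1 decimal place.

Weights sum to 6.6 + 3.2 = 9.8.
x: (6.6·833 + 3.2·720) / 9.8 = 7801.8 / 9.8 ≈ 796.10

x ≈ 796.1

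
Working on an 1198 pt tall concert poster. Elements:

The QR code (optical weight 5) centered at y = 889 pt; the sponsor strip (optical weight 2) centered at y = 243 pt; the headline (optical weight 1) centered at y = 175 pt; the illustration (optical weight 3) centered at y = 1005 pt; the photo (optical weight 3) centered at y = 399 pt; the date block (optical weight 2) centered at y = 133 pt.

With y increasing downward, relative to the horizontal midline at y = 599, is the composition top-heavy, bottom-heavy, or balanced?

Total weight = 5 + 2 + 1 + 3 + 3 + 2 = 16.
Σw·y = 9584; ȳ = 9584/16 ≈ 599.00.
The centroid 599.00 matches the midline at 599, so the layout is balanced.

balanced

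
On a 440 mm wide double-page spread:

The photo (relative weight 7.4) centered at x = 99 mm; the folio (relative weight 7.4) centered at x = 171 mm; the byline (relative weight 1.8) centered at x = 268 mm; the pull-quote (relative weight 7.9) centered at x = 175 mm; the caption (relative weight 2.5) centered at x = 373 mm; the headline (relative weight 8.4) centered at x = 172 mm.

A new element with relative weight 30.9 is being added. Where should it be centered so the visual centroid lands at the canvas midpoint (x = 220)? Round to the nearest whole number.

New total weight: (7.4 + 7.4 + 1.8 + 7.9 + 2.5 + 8.4) + 30.9 = 66.3.
x: need Σw·x = 66.3·220 = 14586.0. Existing = 7.4·99 + 7.4·171 + 1.8·268 + 7.9·175 + 2.5·373 + 8.4·172 = 6240.2. Remainder 8345.8 / 30.9 ≈ 270.09.

x ≈ 270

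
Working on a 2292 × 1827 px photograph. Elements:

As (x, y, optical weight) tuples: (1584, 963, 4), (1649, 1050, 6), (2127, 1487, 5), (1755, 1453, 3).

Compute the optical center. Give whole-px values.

(1785, 1219)

Σw = 4 + 6 + 5 + 3 = 18.
Σw·x = 4·1584 + 6·1649 + 5·2127 + 3·1755 = 32130, so x̄ = 32130/18 ≈ 1785.00.
Σw·y = 4·963 + 6·1050 + 5·1487 + 3·1453 = 21946, so ȳ = 21946/18 ≈ 1219.22.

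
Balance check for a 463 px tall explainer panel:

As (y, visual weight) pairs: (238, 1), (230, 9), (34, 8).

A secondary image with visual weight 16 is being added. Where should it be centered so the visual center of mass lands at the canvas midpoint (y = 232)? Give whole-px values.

y ≈ 332

With the secondary image, Σw becomes 1 + 9 + 8 + 16 = 34.
y: target moment 34×232 = 7888; current 1·238 + 9·230 + 8·34 = 2580; the secondary image supplies 5308, so y = 5308/16 ≈ 331.75.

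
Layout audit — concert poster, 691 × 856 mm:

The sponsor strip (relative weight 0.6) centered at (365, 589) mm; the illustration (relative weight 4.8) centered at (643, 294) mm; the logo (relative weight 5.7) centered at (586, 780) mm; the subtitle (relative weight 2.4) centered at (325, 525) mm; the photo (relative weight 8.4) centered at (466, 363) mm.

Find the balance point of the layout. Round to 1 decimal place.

(517.8, 480.4)

Weights sum to 0.6 + 4.8 + 5.7 + 2.4 + 8.4 = 21.9.
x: (0.6·365 + 4.8·643 + 5.7·586 + 2.4·325 + 8.4·466) / 21.9 = 11340.0 / 21.9 ≈ 517.81
y: (0.6·589 + 4.8·294 + 5.7·780 + 2.4·525 + 8.4·363) / 21.9 = 10519.8 / 21.9 ≈ 480.36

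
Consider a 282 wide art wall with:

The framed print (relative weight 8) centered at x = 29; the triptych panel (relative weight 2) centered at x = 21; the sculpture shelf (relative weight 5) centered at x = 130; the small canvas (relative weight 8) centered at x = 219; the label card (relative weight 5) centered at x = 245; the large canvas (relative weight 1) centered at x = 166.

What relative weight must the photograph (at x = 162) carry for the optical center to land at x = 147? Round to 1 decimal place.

w ≈ 13.1

Fixed elements: Σw = 8 + 2 + 5 + 8 + 5 + 1 = 29, Σw·x = 8·29 + 2·21 + 5·130 + 8·219 + 5·245 + 1·166 = 4067.
Set Σw·x/Σw = 147: (4067 + 162w) = 147·(29 + w).
Solving: w = (147·29 − 4067) / (162 − 147) = 196 / 15 ≈ 13.07.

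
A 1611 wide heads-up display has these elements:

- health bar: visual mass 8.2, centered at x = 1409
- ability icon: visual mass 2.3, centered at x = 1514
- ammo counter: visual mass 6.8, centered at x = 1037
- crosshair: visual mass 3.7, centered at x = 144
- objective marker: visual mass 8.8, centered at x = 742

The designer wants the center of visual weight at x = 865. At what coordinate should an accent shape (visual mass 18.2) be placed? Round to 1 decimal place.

x ≈ 679.7

With the accent shape, Σw becomes 8.2 + 2.3 + 6.8 + 3.7 + 8.8 + 18.2 = 48.0.
x: need Σw·x = 48.0·865 = 41520.0. Existing = 8.2·1409 + 2.3·1514 + 6.8·1037 + 3.7·144 + 8.8·742 = 29150.0. Remainder 12370.0 / 18.2 ≈ 679.67.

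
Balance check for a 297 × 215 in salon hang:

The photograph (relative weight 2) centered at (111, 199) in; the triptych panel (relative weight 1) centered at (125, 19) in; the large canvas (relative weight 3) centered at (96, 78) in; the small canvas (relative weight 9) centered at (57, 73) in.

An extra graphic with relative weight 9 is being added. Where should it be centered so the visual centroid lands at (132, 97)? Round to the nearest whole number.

New total weight: (2 + 1 + 3 + 9) + 9 = 24.
Along x: (1148 + 9·x) / 24 = 132 (existing moment 2·111 + 1·125 + 3·96 + 9·57 = 1148) ⇒ x = (3168 − 1148) / 9 ≈ 224.44.
Along y: (1308 + 9·y) / 24 = 97 (existing moment 2·199 + 1·19 + 3·78 + 9·73 = 1308) ⇒ y = (2328 − 1308) / 9 ≈ 113.33.

(224, 113)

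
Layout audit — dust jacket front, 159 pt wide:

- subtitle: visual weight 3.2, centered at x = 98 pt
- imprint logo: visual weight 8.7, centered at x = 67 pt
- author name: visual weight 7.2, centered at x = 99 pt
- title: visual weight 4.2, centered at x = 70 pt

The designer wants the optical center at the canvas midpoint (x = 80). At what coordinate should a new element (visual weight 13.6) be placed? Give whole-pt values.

x ≈ 77

New total weight: (3.2 + 8.7 + 7.2 + 4.2) + 13.6 = 36.9.
x: need Σw·x = 36.9·80 = 2952.0. Existing = 3.2·98 + 8.7·67 + 7.2·99 + 4.2·70 = 1903.3. Remainder 1048.7 / 13.6 ≈ 77.11.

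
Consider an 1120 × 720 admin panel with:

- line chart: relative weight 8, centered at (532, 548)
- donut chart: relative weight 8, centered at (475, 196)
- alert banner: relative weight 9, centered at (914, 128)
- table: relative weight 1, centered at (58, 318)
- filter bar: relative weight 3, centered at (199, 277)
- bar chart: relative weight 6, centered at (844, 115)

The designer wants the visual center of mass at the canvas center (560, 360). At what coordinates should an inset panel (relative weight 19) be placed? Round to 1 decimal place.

(433.6, 552.5)

After adding the inset panel, total weight = 8 + 8 + 9 + 1 + 3 + 6 + 19 = 54.
x: target moment 54×560 = 30240; current 8·532 + 8·475 + 9·914 + 1·58 + 3·199 + 6·844 = 22001; the inset panel supplies 8239, so x = 8239/19 ≈ 433.63.
y: target moment 54×360 = 19440; current 8·548 + 8·196 + 9·128 + 1·318 + 3·277 + 6·115 = 8943; the inset panel supplies 10497, so y = 10497/19 ≈ 552.47.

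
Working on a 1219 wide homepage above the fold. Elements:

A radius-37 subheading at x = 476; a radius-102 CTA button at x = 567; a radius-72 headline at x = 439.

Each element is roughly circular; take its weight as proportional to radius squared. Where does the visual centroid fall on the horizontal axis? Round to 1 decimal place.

x ≈ 520.5

Weights ∝ r²: subheading 37² = 1369, CTA button 102² = 10404, headline 72² = 5184; Σw = 16957.
x: (1369·476 + 10404·567 + 5184·439) / 16957 = 8826488 / 16957 ≈ 520.52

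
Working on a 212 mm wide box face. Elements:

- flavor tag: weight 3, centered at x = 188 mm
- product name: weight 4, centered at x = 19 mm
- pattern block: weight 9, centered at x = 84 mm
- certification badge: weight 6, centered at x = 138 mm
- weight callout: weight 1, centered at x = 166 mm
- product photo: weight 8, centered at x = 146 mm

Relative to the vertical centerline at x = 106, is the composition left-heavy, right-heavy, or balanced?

Σw = 3 + 4 + 9 + 6 + 1 + 8 = 31.
x: (3·188 + 4·19 + 9·84 + 6·138 + 1·166 + 8·146) / 31 = 3558 / 31 ≈ 114.77
Since 114.8 is right of 106, the composition reads right-heavy.

right-heavy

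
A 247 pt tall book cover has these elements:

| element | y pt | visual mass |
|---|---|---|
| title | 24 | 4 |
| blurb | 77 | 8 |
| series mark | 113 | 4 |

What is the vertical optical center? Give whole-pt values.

Σw = 4 + 8 + 4 = 16.
y: (4·24 + 8·77 + 4·113) / 16 = 1164 / 16 ≈ 72.75

y ≈ 73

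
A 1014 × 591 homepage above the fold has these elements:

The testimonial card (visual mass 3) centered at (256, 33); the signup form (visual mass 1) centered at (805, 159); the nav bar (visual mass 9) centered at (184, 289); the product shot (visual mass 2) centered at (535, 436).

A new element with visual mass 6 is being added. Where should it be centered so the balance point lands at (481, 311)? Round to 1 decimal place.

New total weight: (3 + 1 + 9 + 2) + 6 = 21.
x: need Σw·x = 21·481 = 10101. Existing = 3·256 + 1·805 + 9·184 + 2·535 = 4299. Remainder 5802 / 6 ≈ 967.00.
y: need Σw·y = 21·311 = 6531. Existing = 3·33 + 1·159 + 9·289 + 2·436 = 3731. Remainder 2800 / 6 ≈ 466.67.

(967.0, 466.7)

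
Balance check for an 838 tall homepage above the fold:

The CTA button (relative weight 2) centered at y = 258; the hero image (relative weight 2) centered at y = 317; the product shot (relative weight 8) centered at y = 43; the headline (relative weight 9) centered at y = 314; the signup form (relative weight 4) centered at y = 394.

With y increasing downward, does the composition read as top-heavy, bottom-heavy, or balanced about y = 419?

top-heavy

Σw = 2 + 2 + 8 + 9 + 4 = 25.
y-moment: 2·258 + 2·317 + 8·43 + 9·314 + 4·394 = 5896; centroid 5896/25 ≈ 235.84.
Since 235.8 is above (smaller y than) 419, the composition reads top-heavy.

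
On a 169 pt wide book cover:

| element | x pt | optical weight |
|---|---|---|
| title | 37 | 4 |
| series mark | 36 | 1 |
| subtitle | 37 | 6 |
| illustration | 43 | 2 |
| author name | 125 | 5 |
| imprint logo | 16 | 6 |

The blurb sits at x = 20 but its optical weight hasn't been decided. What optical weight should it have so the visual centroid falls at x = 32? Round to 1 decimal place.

Fixed elements: Σw = 4 + 1 + 6 + 2 + 5 + 6 = 24, Σw·x = 4·37 + 1·36 + 6·37 + 2·43 + 5·125 + 6·16 = 1213.
For the centroid to hit 32: (1213 + w·20) / (24 + w) = 32.
So w = (32·24 − 1213)/(20 − 32) = -445/-12 ≈ 37.08.

w ≈ 37.1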